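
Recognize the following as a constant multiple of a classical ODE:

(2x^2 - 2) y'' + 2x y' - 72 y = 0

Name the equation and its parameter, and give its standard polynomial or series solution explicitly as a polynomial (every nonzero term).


All three coefficients share the factor -2; dividing through by -2 gives  (1 - x^2) y'' - x y' + 36 y = 0.
This matches the Chebyshev equation (1 - x^2) y'' - x y' + n^2 y = 0 (note the -x y' term, not -2x y') with n^2 = 36, so n = 6; the polynomial solution is T_6(x).
With y = sum_k a_k x^k, matching x^k gives (k+2)(k+1) a_{k+2} = (k^2 - n^2) a_k = (k - 6)(k + 6) a_k. The right side vanishes at k = 6, so the series with the parity of 6 terminates at degree 6.
Standard normalization: leading coefficient of T_n is 2^(n-1), so a_6 = 2^5 = 32. Work downward with a_k = (k+1)(k+2) a_{k+2} / ((k - 6)(k + 6)):
  a_4 = (5)(6)(32) / ((4 - 6)(4 + 6)) = 960/(-20) = -48
  a_2 = (3)(4)(-48) / ((2 - 6)(2 + 6)) = -576/(-32) = 18
  a_0 = (1)(2)(18) / ((0 - 6)(0 + 6)) = 36/(-36) = -1
Hence T_6(x) = 32 x^6 - 48 x^4 + 18 x^2 - 1.

T_6(x); series = 32 x^6 - 48 x^4 + 18 x^2 - 1


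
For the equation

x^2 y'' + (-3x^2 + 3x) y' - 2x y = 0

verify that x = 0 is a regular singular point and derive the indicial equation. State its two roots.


Divide by x^2 to reach normal form y'' + P_1(x) y' + P_2(x) y = 0 with P_1(x) = -3 + 3/x and P_2(x) = -2/x.
x = 0 is a singular point because the y'-coefficient -3 + 3/x has a pole at x = 0 and the y-coefficient -2/x has a pole at x = 0.
It is a regular singular point because x P_1(x) = p(x) = 3 - 3x and x^2 P_2(x) = q(x) = -2x are polynomials, hence analytic at x = 0.
p(0) = 3,  q(0) = 0.
Indicial equation: r(r-1) + p(0) r + q(0) = 0, i.e. r^2 + (p(0) - 1) r + q(0) = 0, i.e. r^2 + 2 r = 0.
Discriminant: (2)^2 - 4(0) = 4, so r = (-2 ± 2)/2.
Solving: r_1 = 0, r_2 = -2.

indicial: r^2 + 2 r = 0; roots r_1 = 0, r_2 = -2


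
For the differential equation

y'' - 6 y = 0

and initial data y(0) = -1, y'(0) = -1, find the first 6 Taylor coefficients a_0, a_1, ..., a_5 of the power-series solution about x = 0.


Ansatz: y(x) = sum_{n>=0} a_n x^n, so y'(x) = sum_{n>=1} n a_n x^(n-1) and y''(x) = sum_{n>=2} n(n-1) a_n x^(n-2).
Substitute into P(x) y'' + Q(x) y' + R(x) y = 0 with P(x) = 1, Q(x) = 0, R(x) = -6, and match powers of x.
Initial conditions: a_0 = -1, a_1 = -1.
Setting the coefficient of each power of x to zero and solving order by order (substituting the coefficients already found):
  x^0: 2 a_2 - 6 a_0 = 0  ->  2 a_2 = 6 a_0 = -6  ->  a_2 = -3
  x^1: 6 a_3 - 6 a_1 = 0  ->  6 a_3 = 6 a_1 = -6  ->  a_3 = -1
  x^2: 12 a_4 - 6 a_2 = 0  ->  12 a_4 = 6 a_2 = -18  ->  a_4 = -3/2
  x^3: 20 a_5 - 6 a_3 = 0  ->  20 a_5 = 6 a_3 = -6  ->  a_5 = -3/10
Truncated series: y(x) = -1 - x - 3 x^2 - x^3 - (3/2) x^4 - (3/10) x^5 + O(x^6).

a_0 = -1; a_1 = -1; a_2 = -3; a_3 = -1; a_4 = -3/2; a_5 = -3/10


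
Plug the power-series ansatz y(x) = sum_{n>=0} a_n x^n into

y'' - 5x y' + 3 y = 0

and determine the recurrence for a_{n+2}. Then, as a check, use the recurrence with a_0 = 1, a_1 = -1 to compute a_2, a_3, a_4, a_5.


Substitute y = sum_n a_n x^n.
y''(x) has coefficient (n+2)(n+1) a_{n+2} at x^n;
-5 x y'(x) has coefficient -5 n a_n at x^n (shift);
3 y(x) has coefficient 3 a_n at x^n.
Matching x^n: (n+2)(n+1) a_{n+2} + (-5n + 3) a_n = 0.
Thus a_{n+2} = (5n - 3) / ((n+1)(n+2)) * a_n.

Check with a_0 = 1, a_1 = -1 (apply the recurrence for n = 0, 1, 2, 3): a_0 = 1, a_1 = -1, a_2 = -3/2, a_3 = -1/3, a_4 = -7/8, a_5 = -1/5.

a_(n+2) = (5n - 3) / ((n+1)(n+2)) * a_n; check: a_0 = 1, a_1 = -1, a_2 = -3/2, a_3 = -1/3, a_4 = -7/8, a_5 = -1/5


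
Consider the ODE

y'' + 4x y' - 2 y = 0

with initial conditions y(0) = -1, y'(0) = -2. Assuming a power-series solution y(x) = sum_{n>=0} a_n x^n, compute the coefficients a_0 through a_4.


Ansatz: y(x) = sum_{n>=0} a_n x^n, so y'(x) = sum_{n>=1} n a_n x^(n-1) and y''(x) = sum_{n>=2} n(n-1) a_n x^(n-2).
Substitute into P(x) y'' + Q(x) y' + R(x) y = 0 with P(x) = 1, Q(x) = 4x, R(x) = -2, and match powers of x.
Initial conditions: a_0 = -1, a_1 = -2.
Setting the coefficient of each power of x to zero and solving order by order (substituting the coefficients already found):
  x^0: 2 a_2 - 2 a_0 = 0  ->  2 a_2 = 2 a_0 = -2  ->  a_2 = -1
  x^1: 6 a_3 + 2 a_1 = 0  ->  6 a_3 = -2 a_1 = 4  ->  a_3 = 2/3
  x^2: 12 a_4 + 6 a_2 = 0  ->  12 a_4 = -6 a_2 = 6  ->  a_4 = 1/2
Truncated series: y(x) = -1 - 2 x - x^2 + (2/3) x^3 + (1/2) x^4 + O(x^5).

a_0 = -1; a_1 = -2; a_2 = -1; a_3 = 2/3; a_4 = 1/2


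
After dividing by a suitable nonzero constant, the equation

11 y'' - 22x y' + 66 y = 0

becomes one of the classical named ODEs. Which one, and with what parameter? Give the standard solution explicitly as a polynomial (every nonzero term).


All three coefficients share the factor 11; dividing through by 11 gives  y'' - 2x y' + 6 y = 0.
This matches the Hermite equation y'' - 2x y' + 2n y = 0 with 2n = 6, so n = 3; the polynomial solution is H_3(x).
With y = sum_k a_k x^k, matching x^k gives (k+2)(k+1) a_{k+2} = 2(k - n) a_k = 2(k - 3) a_k. The right side vanishes at k = 3, so the series with the parity of 3 terminates at degree 3.
Standard normalization: leading coefficient of H_n is 2^n, so a_3 = 2^3 = 8. Work downward with a_k = (k+1)(k+2) a_{k+2} / (2(k - n)):
  a_1 = (2)(3)(8) / (2(1 - 3)) = 48/(-4) = -12
Hence H_3(x) = 8 x^3 - 12 x.

H_3(x); series = 8 x^3 - 12 x


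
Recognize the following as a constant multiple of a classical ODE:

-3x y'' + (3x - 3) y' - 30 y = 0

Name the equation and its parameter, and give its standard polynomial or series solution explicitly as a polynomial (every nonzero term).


All three coefficients share the factor -3; dividing through by -3 gives  x y'' + (1 - x) y' + 10 y = 0.
This matches the Laguerre equation x y'' + (1 - x) y' + n y = 0 with n = 10; the polynomial solution is L_10(x).
With y = sum_k a_k x^k, matching x^k gives (k+1)k a_{k+1} + (k+1) a_{k+1} - k a_k + n a_k = 0, i.e. (k+1)^2 a_{k+1} = (k - n) a_k = (k - 10) a_k. The right side vanishes at k = 10, so the series terminates at degree 10.
Standard normalization L_n(0) = 1 gives a_0 = 1. Work upward with a_{k+1} = (k - 10) a_k / (k+1)^2:
  a_1 = (0 - 10)(1) / 1^2 = -10/1 = -10
  a_2 = (1 - 10)(-10) / 2^2 = 90/4 = 45/2
  a_3 = (2 - 10)(45/2) / 3^2 = -180/9 = -20
  a_4 = (3 - 10)(-20) / 4^2 = 140/16 = 35/4
  a_5 = (4 - 10)(35/4) / 5^2 = (-105/2)/25 = -21/10
  a_6 = (5 - 10)(-21/10) / 6^2 = (21/2)/36 = 7/24
  a_7 = (6 - 10)(7/24) / 7^2 = (-7/6)/49 = -1/42
  a_8 = (7 - 10)(-1/42) / 8^2 = (1/14)/64 = 1/896
  a_9 = (8 - 10)(1/896) / 9^2 = (-1/448)/81 = -1/36288
  a_10 = (9 - 10)(-1/36288) / 10^2 = (1/36288)/100 = 1/3628800
Hence L_10(x) = x^10/3628800 - x^9/36288 + x^8/896 - x^7/42 + 7 x^6/24 - 21 x^5/10 + 35 x^4/4 - 20 x^3 + 45 x^2/2 - 10 x + 1.

L_10(x); series = x^10/3628800 - x^9/36288 + x^8/896 - x^7/42 + 7 x^6/24 - 21 x^5/10 + 35 x^4/4 - 20 x^3 + 45 x^2/2 - 10 x + 1


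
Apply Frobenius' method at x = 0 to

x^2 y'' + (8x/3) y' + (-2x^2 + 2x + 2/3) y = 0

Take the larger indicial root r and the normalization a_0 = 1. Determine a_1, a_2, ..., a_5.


Write in Frobenius form y'' + (p(x)/x) y' + (q(x)/x^2) y = 0:
  p(x) = 8/3,  q(x) = -2x^2 + 2x + 2/3.
Indicial equation: r(r-1) + (8/3) r + (2/3) = 0 -> roots r_1 = -2/3, r_2 = -1.
Take r = r_1 = -2/3. Let y(x) = x^r sum_{n>=0} a_n x^n with a_0 = 1.
Substitute y = x^r sum a_n x^n and match x^{r+n}. The recurrence is
  D(n) a_n + 2 a_{n-1} - 2 a_{n-2} = 0,  where D(n) = (r+n)(r+n-1) + (8/3)(r+n) + (2/3).
  a_n = [-2 a_{n-1} + 2 a_{n-2}] / D(n).
Since the indicial polynomial factors as (r - r_1)(r - r_2), D(n) = (r_1 + n - r_1)(r_1 + n - r_2) = n(n + 1/3).
Evaluating step by step (a_0 = 1):
  n = 1: D(1) = 1(1 + 1/3) = 4/3; numerator = -2(1) = -2; a_1 = (-2)/(4/3) = -3/2
  n = 2: D(2) = 2(2 + 1/3) = 14/3; numerator = -2(-3/2) + 2(1) = 5; a_2 = (5)/(14/3) = 15/14
  n = 3: D(3) = 3(3 + 1/3) = 10; numerator = -2(15/14) + 2(-3/2) = -36/7; a_3 = (-36/7)/(10) = -18/35
  n = 4: D(4) = 4(4 + 1/3) = 52/3; numerator = -2(-18/35) + 2(15/14) = 111/35; a_4 = (111/35)/(52/3) = 333/1820
  n = 5: D(5) = 5(5 + 1/3) = 80/3; numerator = -2(333/1820) + 2(-18/35) = -1269/910; a_5 = (-1269/910)/(80/3) = -3807/72800

r = -2/3; a_0 = 1; a_1 = -3/2; a_2 = 15/14; a_3 = -18/35; a_4 = 333/1820; a_5 = -3807/72800


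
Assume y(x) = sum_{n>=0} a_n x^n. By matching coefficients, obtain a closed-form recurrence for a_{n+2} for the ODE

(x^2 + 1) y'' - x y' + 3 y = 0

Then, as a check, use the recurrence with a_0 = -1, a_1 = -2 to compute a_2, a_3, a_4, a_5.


Substitute y = sum_n a_n x^n.
(1 + 1 x^2) y'' contributes (n+2)(n+1) a_{n+2} + n(n-1) a_n at x^n.
-x y'(x) contributes -n a_n at x^n.
3 y(x) contributes 3 a_n at x^n.
Matching x^n: (n+2)(n+1) a_{n+2} + (n(n-1) - n + 3) a_n = 0.
Thus a_{n+2} = (-n(n-1) + n - 3) / ((n+1)(n+2)) * a_n.

Check with a_0 = -1, a_1 = -2 (apply the recurrence for n = 0, 1, 2, 3): a_0 = -1, a_1 = -2, a_2 = 3/2, a_3 = 2/3, a_4 = -3/8, a_5 = -1/5.

a_(n+2) = (-n(n-1) + n - 3) / ((n+1)(n+2)) * a_n; check: a_0 = -1, a_1 = -2, a_2 = 3/2, a_3 = 2/3, a_4 = -3/8, a_5 = -1/5


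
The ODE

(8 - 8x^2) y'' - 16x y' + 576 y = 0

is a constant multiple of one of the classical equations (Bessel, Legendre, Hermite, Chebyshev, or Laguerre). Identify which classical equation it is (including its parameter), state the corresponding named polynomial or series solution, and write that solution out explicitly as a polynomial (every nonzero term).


All three coefficients share the factor 8; dividing through by 8 gives  (1 - x^2) y'' - 2x y' + 72 y = 0.
This matches the Legendre equation (1 - x^2) y'' - 2x y' + n(n+1) y = 0 (note the -2x y' term) with n(n+1) = 72, so n = 8; the polynomial solution is P_8(x).
With y = sum_k a_k x^k, matching x^k gives (k+2)(k+1) a_{k+2} = [k(k+1) - n(n+1)] a_k = (k - 8)(k + 9) a_k. The right side vanishes at k = 8, so the series with the parity of 8 terminates at degree 8.
Standard normalization (P_n(1) = 1): leading coefficient (2n)!/(2^n (n!)^2) = 20922789888000/(256*1625702400) = 6435/128, so a_8 = 6435/128. Work downward with a_k = (k+1)(k+2) a_{k+2} / ((k - 8)(k + 9)):
  a_6 = (7)(8)(6435/128) / ((6 - 8)(6 + 9)) = (45045/16)/(-30) = -3003/32
  a_4 = (5)(6)(-3003/32) / ((4 - 8)(4 + 9)) = (-45045/16)/(-52) = 3465/64
  a_2 = (3)(4)(3465/64) / ((2 - 8)(2 + 9)) = (10395/16)/(-66) = -315/32
  a_0 = (1)(2)(-315/32) / ((0 - 8)(0 + 9)) = (-315/16)/(-72) = 35/128
Hence P_8(x) = 6435 x^8/128 - 3003 x^6/32 + 3465 x^4/64 - 315 x^2/32 + 35/128.

P_8(x); series = 6435 x^8/128 - 3003 x^6/32 + 3465 x^4/64 - 315 x^2/32 + 35/128


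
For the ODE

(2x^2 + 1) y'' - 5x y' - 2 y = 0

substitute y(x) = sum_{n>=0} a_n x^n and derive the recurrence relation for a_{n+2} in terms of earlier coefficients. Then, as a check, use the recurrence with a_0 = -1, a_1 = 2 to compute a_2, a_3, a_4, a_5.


Substitute y = sum_n a_n x^n.
(1 + 2 x^2) y'' contributes (n+2)(n+1) a_{n+2} + 2 n(n-1) a_n at x^n.
-5 x y'(x) contributes -5 n a_n at x^n.
-2 y(x) contributes -2 a_n at x^n.
Matching x^n: (n+2)(n+1) a_{n+2} + (2 n(n-1) - 5 n - 2) a_n = 0.
Thus a_{n+2} = (-2 n(n-1) + 5 n + 2) / ((n+1)(n+2)) * a_n.

Check with a_0 = -1, a_1 = 2 (apply the recurrence for n = 0, 1, 2, 3): a_0 = -1, a_1 = 2, a_2 = -1, a_3 = 7/3, a_4 = -2/3, a_5 = 7/12.

a_(n+2) = (-2 n(n-1) + 5 n + 2) / ((n+1)(n+2)) * a_n; check: a_0 = -1, a_1 = 2, a_2 = -1, a_3 = 7/3, a_4 = -2/3, a_5 = 7/12


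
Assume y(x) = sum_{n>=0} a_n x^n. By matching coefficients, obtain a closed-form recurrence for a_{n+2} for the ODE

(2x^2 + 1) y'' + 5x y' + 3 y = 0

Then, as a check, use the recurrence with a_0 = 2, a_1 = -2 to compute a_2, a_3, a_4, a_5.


Substitute y = sum_n a_n x^n.
(1 + 2 x^2) y'' contributes (n+2)(n+1) a_{n+2} + 2 n(n-1) a_n at x^n.
5 x y'(x) contributes 5 n a_n at x^n.
3 y(x) contributes 3 a_n at x^n.
Matching x^n: (n+2)(n+1) a_{n+2} + (2 n(n-1) + 5 n + 3) a_n = 0.
Thus a_{n+2} = (-2 n(n-1) - 5 n - 3) / ((n+1)(n+2)) * a_n.

Check with a_0 = 2, a_1 = -2 (apply the recurrence for n = 0, 1, 2, 3): a_0 = 2, a_1 = -2, a_2 = -3, a_3 = 8/3, a_4 = 17/4, a_5 = -4.

a_(n+2) = (-2 n(n-1) - 5 n - 3) / ((n+1)(n+2)) * a_n; check: a_0 = 2, a_1 = -2, a_2 = -3, a_3 = 8/3, a_4 = 17/4, a_5 = -4


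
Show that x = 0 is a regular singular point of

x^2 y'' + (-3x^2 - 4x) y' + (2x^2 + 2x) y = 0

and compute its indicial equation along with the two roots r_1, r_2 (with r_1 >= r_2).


Divide by x^2 to reach normal form y'' + P_1(x) y' + P_2(x) y = 0 with P_1(x) = -3 - 4/x and P_2(x) = 2 + 2/x.
x = 0 is a singular point because the y'-coefficient -3 - 4/x has a pole at x = 0 and the y-coefficient 2 + 2/x has a pole at x = 0.
It is a regular singular point because x P_1(x) = p(x) = -3x - 4 and x^2 P_2(x) = q(x) = 2x^2 + 2x are polynomials, hence analytic at x = 0.
p(0) = -4,  q(0) = 0.
Indicial equation: r(r-1) + p(0) r + q(0) = 0, i.e. r^2 + (p(0) - 1) r + q(0) = 0, i.e. r^2 - 5 r = 0.
Discriminant: (-5)^2 - 4(0) = 25, so r = (5 ± 5)/2.
Solving: r_1 = 5, r_2 = 0.

indicial: r^2 - 5 r = 0; roots r_1 = 5, r_2 = 0


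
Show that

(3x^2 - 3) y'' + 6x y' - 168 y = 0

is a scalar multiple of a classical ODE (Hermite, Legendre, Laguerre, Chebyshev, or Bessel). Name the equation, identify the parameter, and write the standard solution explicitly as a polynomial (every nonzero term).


All three coefficients share the factor -3; dividing through by -3 gives  (1 - x^2) y'' - 2x y' + 56 y = 0.
This matches the Legendre equation (1 - x^2) y'' - 2x y' + n(n+1) y = 0 (note the -2x y' term) with n(n+1) = 56, so n = 7; the polynomial solution is P_7(x).
With y = sum_k a_k x^k, matching x^k gives (k+2)(k+1) a_{k+2} = [k(k+1) - n(n+1)] a_k = (k - 7)(k + 8) a_k. The right side vanishes at k = 7, so the series with the parity of 7 terminates at degree 7.
Standard normalization (P_n(1) = 1): leading coefficient (2n)!/(2^n (n!)^2) = 87178291200/(128*25401600) = 429/16, so a_7 = 429/16. Work downward with a_k = (k+1)(k+2) a_{k+2} / ((k - 7)(k + 8)):
  a_5 = (6)(7)(429/16) / ((5 - 7)(5 + 8)) = (9009/8)/(-26) = -693/16
  a_3 = (4)(5)(-693/16) / ((3 - 7)(3 + 8)) = (-3465/4)/(-44) = 315/16
  a_1 = (2)(3)(315/16) / ((1 - 7)(1 + 8)) = (945/8)/(-54) = -35/16
Hence P_7(x) = 429 x^7/16 - 693 x^5/16 + 315 x^3/16 - 35 x/16.

P_7(x); series = 429 x^7/16 - 693 x^5/16 + 315 x^3/16 - 35 x/16


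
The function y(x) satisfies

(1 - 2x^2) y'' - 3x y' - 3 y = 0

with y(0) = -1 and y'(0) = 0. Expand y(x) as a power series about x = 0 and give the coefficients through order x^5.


Ansatz: y(x) = sum_{n>=0} a_n x^n, so y'(x) = sum_{n>=1} n a_n x^(n-1) and y''(x) = sum_{n>=2} n(n-1) a_n x^(n-2).
Substitute into P(x) y'' + Q(x) y' + R(x) y = 0 with P(x) = 1 - 2x^2, Q(x) = -3x, R(x) = -3, and match powers of x.
Initial conditions: a_0 = -1, a_1 = 0.
Setting the coefficient of each power of x to zero and solving order by order (substituting the coefficients already found):
  x^0: 2 a_2 - 3 a_0 = 0  ->  2 a_2 = 3 a_0 = -3  ->  a_2 = -3/2
  x^1: 6 a_3 - 6 a_1 = 0  ->  6 a_3 = 6 a_1 = 0  ->  a_3 = 0
  x^2: 12 a_4 - 13 a_2 = 0  ->  12 a_4 = 13 a_2 = -39/2  ->  a_4 = -13/8
  x^3: 20 a_5 - 24 a_3 = 0  ->  20 a_5 = 24 a_3 = 0  ->  a_5 = 0
Truncated series: y(x) = -1 - (3/2) x^2 - (13/8) x^4 + O(x^6).

a_0 = -1; a_1 = 0; a_2 = -3/2; a_3 = 0; a_4 = -13/8; a_5 = 0


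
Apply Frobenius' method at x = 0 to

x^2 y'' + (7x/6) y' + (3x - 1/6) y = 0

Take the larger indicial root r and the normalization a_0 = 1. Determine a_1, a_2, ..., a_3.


Write in Frobenius form y'' + (p(x)/x) y' + (q(x)/x^2) y = 0:
  p(x) = 7/6,  q(x) = 3x - 1/6.
Indicial equation: r(r-1) + (7/6) r + (-1/6) = 0 -> roots r_1 = 1/3, r_2 = -1/2.
Take r = r_1 = 1/3. Let y(x) = x^r sum_{n>=0} a_n x^n with a_0 = 1.
Substitute y = x^r sum a_n x^n and match x^{r+n}. The recurrence is
  D(n) a_n + 3 a_{n-1} = 0,  where D(n) = (r+n)(r+n-1) + (7/6)(r+n) + (-1/6).
  a_n = -3 / D(n) * a_{n-1}.
Since the indicial polynomial factors as (r - r_1)(r - r_2), D(n) = (r_1 + n - r_1)(r_1 + n - r_2) = n(n + 5/6).
Evaluating step by step (a_0 = 1):
  n = 1: D(1) = 1(1 + 5/6) = 11/6; numerator = -3(1) = -3; a_1 = (-3)/(11/6) = -18/11
  n = 2: D(2) = 2(2 + 5/6) = 17/3; numerator = -3(-18/11) = 54/11; a_2 = (54/11)/(17/3) = 162/187
  n = 3: D(3) = 3(3 + 5/6) = 23/2; numerator = -3(162/187) = -486/187; a_3 = (-486/187)/(23/2) = -972/4301

r = 1/3; a_0 = 1; a_1 = -18/11; a_2 = 162/187; a_3 = -972/4301


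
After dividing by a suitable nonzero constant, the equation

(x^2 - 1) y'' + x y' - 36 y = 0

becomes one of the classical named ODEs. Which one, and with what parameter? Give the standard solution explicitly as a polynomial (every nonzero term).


All three coefficients share the factor -1; dividing through by -1 gives  (1 - x^2) y'' - x y' + 36 y = 0.
This matches the Chebyshev equation (1 - x^2) y'' - x y' + n^2 y = 0 (note the -x y' term, not -2x y') with n^2 = 36, so n = 6; the polynomial solution is T_6(x).
With y = sum_k a_k x^k, matching x^k gives (k+2)(k+1) a_{k+2} = (k^2 - n^2) a_k = (k - 6)(k + 6) a_k. The right side vanishes at k = 6, so the series with the parity of 6 terminates at degree 6.
Standard normalization: leading coefficient of T_n is 2^(n-1), so a_6 = 2^5 = 32. Work downward with a_k = (k+1)(k+2) a_{k+2} / ((k - 6)(k + 6)):
  a_4 = (5)(6)(32) / ((4 - 6)(4 + 6)) = 960/(-20) = -48
  a_2 = (3)(4)(-48) / ((2 - 6)(2 + 6)) = -576/(-32) = 18
  a_0 = (1)(2)(18) / ((0 - 6)(0 + 6)) = 36/(-36) = -1
Hence T_6(x) = 32 x^6 - 48 x^4 + 18 x^2 - 1.

T_6(x); series = 32 x^6 - 48 x^4 + 18 x^2 - 1


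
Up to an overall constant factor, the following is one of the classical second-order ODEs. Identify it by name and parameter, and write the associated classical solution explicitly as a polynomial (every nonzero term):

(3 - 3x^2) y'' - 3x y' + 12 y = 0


All three coefficients share the factor 3; dividing through by 3 gives  (1 - x^2) y'' - x y' + 4 y = 0.
This matches the Chebyshev equation (1 - x^2) y'' - x y' + n^2 y = 0 (note the -x y' term, not -2x y') with n^2 = 4, so n = 2; the polynomial solution is T_2(x).
With y = sum_k a_k x^k, matching x^k gives (k+2)(k+1) a_{k+2} = (k^2 - n^2) a_k = (k - 2)(k + 2) a_k. The right side vanishes at k = 2, so the series with the parity of 2 terminates at degree 2.
Standard normalization: leading coefficient of T_n is 2^(n-1), so a_2 = 2^1 = 2. Work downward with a_k = (k+1)(k+2) a_{k+2} / ((k - 2)(k + 2)):
  a_0 = (1)(2)(2) / ((0 - 2)(0 + 2)) = 4/(-4) = -1
Hence T_2(x) = 2 x^2 - 1.

T_2(x); series = 2 x^2 - 1


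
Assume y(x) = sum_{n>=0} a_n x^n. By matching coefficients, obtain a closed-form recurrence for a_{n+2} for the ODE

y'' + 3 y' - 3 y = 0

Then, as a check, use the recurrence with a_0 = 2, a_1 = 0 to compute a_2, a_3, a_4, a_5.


Substitute y = sum_n a_n x^n.
y''(x) has coefficient (n+2)(n+1) a_{n+2} at x^n;
3 y'(x) has coefficient 3 (n+1) a_{n+1} at x^n;
-3 y(x) has coefficient -3 a_n at x^n.
Matching x^n: (n+2)(n+1) a_{n+2} + 3 (n+1) a_{n+1} - 3 a_n = 0.
Thus a_{n+2} = [-3 (n+1) a_{n+1} + 3 a_n] / ((n+1)(n+2)).

Check with a_0 = 2, a_1 = 0 (apply the recurrence for n = 0, 1, 2, 3): a_0 = 2, a_1 = 0, a_2 = 3, a_3 = -3, a_4 = 3, a_5 = -9/4.

a_(n+2) = [-3 (n+1) a_(n+1) + 3 a_n] / ((n+1)(n+2)); check: a_0 = 2, a_1 = 0, a_2 = 3, a_3 = -3, a_4 = 3, a_5 = -9/4


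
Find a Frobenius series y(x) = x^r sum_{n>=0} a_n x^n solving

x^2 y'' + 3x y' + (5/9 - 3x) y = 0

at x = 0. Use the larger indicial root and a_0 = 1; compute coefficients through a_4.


Write in Frobenius form y'' + (p(x)/x) y' + (q(x)/x^2) y = 0:
  p(x) = 3,  q(x) = 5/9 - 3x.
Indicial equation: r(r-1) + (3) r + (5/9) = 0 -> roots r_1 = -1/3, r_2 = -5/3.
Take r = r_1 = -1/3. Let y(x) = x^r sum_{n>=0} a_n x^n with a_0 = 1.
Substitute y = x^r sum a_n x^n and match x^{r+n}. The recurrence is
  D(n) a_n - 3 a_{n-1} = 0,  where D(n) = (r+n)(r+n-1) + (3)(r+n) + (5/9).
  a_n = 3 / D(n) * a_{n-1}.
Since the indicial polynomial factors as (r - r_1)(r - r_2), D(n) = (r_1 + n - r_1)(r_1 + n - r_2) = n(n + 4/3).
Evaluating step by step (a_0 = 1):
  n = 1: D(1) = 1(1 + 4/3) = 7/3; numerator = 3(1) = 3; a_1 = (3)/(7/3) = 9/7
  n = 2: D(2) = 2(2 + 4/3) = 20/3; numerator = 3(9/7) = 27/7; a_2 = (27/7)/(20/3) = 81/140
  n = 3: D(3) = 3(3 + 4/3) = 13; numerator = 3(81/140) = 243/140; a_3 = (243/140)/(13) = 243/1820
  n = 4: D(4) = 4(4 + 4/3) = 64/3; numerator = 3(243/1820) = 729/1820; a_4 = (729/1820)/(64/3) = 2187/116480

r = -1/3; a_0 = 1; a_1 = 9/7; a_2 = 81/140; a_3 = 243/1820; a_4 = 2187/116480


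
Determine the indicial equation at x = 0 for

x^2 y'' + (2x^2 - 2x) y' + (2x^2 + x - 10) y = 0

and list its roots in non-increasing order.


Divide by x^2 to reach normal form y'' + P_1(x) y' + P_2(x) y = 0 with P_1(x) = 2 - 2/x and P_2(x) = 2 + 1/x - 10/x^2.
x = 0 is a singular point because the y'-coefficient 2 - 2/x has a pole at x = 0 and the y-coefficient 2 + 1/x - 10/x^2 has a pole at x = 0.
It is a regular singular point because x P_1(x) = p(x) = 2x - 2 and x^2 P_2(x) = q(x) = 2x^2 + x - 10 are polynomials, hence analytic at x = 0.
p(0) = -2,  q(0) = -10.
Indicial equation: r(r-1) + p(0) r + q(0) = 0, i.e. r^2 + (p(0) - 1) r + q(0) = 0, i.e. r^2 - 3 r - 10 = 0.
Discriminant: (-3)^2 - 4(-10) = 49, so r = (3 ± 7)/2.
Solving: r_1 = 5, r_2 = -2.

indicial: r^2 - 3 r - 10 = 0; roots r_1 = 5, r_2 = -2


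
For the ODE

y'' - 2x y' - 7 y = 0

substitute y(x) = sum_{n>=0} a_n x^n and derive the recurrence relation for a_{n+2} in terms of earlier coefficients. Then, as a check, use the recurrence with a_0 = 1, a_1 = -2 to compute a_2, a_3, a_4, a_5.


Substitute y = sum_n a_n x^n.
y''(x) has coefficient (n+2)(n+1) a_{n+2} at x^n;
-2 x y'(x) has coefficient -2 n a_n at x^n (shift);
-7 y(x) has coefficient -7 a_n at x^n.
Matching x^n: (n+2)(n+1) a_{n+2} + (-2n - 7) a_n = 0.
Thus a_{n+2} = (2n + 7) / ((n+1)(n+2)) * a_n.

Check with a_0 = 1, a_1 = -2 (apply the recurrence for n = 0, 1, 2, 3): a_0 = 1, a_1 = -2, a_2 = 7/2, a_3 = -3, a_4 = 77/24, a_5 = -39/20.

a_(n+2) = (2n + 7) / ((n+1)(n+2)) * a_n; check: a_0 = 1, a_1 = -2, a_2 = 7/2, a_3 = -3, a_4 = 77/24, a_5 = -39/20


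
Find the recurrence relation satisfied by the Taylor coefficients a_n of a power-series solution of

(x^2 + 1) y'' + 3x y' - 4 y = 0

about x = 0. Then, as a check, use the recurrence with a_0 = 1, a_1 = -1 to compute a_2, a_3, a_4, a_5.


Substitute y = sum_n a_n x^n.
(1 + 1 x^2) y'' contributes (n+2)(n+1) a_{n+2} + n(n-1) a_n at x^n.
3 x y'(x) contributes 3 n a_n at x^n.
-4 y(x) contributes -4 a_n at x^n.
Matching x^n: (n+2)(n+1) a_{n+2} + (n(n-1) + 3 n - 4) a_n = 0.
Thus a_{n+2} = (-n(n-1) - 3 n + 4) / ((n+1)(n+2)) * a_n.

Check with a_0 = 1, a_1 = -1 (apply the recurrence for n = 0, 1, 2, 3): a_0 = 1, a_1 = -1, a_2 = 2, a_3 = -1/6, a_4 = -2/3, a_5 = 11/120.

a_(n+2) = (-n(n-1) - 3 n + 4) / ((n+1)(n+2)) * a_n; check: a_0 = 1, a_1 = -1, a_2 = 2, a_3 = -1/6, a_4 = -2/3, a_5 = 11/120


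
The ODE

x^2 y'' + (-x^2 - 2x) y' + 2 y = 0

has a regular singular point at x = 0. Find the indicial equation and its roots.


Divide by x^2 to reach normal form y'' + P_1(x) y' + P_2(x) y = 0 with P_1(x) = -1 - 2/x and P_2(x) = 2/x^2.
x = 0 is a singular point because the y'-coefficient -1 - 2/x has a pole at x = 0 and the y-coefficient 2/x^2 has a pole at x = 0.
It is a regular singular point because x P_1(x) = p(x) = -x - 2 and x^2 P_2(x) = q(x) = 2 are polynomials, hence analytic at x = 0.
p(0) = -2,  q(0) = 2.
Indicial equation: r(r-1) + p(0) r + q(0) = 0, i.e. r^2 + (p(0) - 1) r + q(0) = 0, i.e. r^2 - 3 r + 2 = 0.
Discriminant: (-3)^2 - 4(2) = 1, so r = (3 ± 1)/2.
Solving: r_1 = 2, r_2 = 1.

indicial: r^2 - 3 r + 2 = 0; roots r_1 = 2, r_2 = 1


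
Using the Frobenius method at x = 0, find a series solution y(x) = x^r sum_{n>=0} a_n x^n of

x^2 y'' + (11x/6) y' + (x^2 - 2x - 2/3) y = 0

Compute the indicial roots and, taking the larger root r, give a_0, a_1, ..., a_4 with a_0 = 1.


Write in Frobenius form y'' + (p(x)/x) y' + (q(x)/x^2) y = 0:
  p(x) = 11/6,  q(x) = x^2 - 2x - 2/3.
Indicial equation: r(r-1) + (11/6) r + (-2/3) = 0 -> roots r_1 = 1/2, r_2 = -4/3.
Take r = r_1 = 1/2. Let y(x) = x^r sum_{n>=0} a_n x^n with a_0 = 1.
Substitute y = x^r sum a_n x^n and match x^{r+n}. The recurrence is
  D(n) a_n - 2 a_{n-1} + 1 a_{n-2} = 0,  where D(n) = (r+n)(r+n-1) + (11/6)(r+n) + (-2/3).
  a_n = [2 a_{n-1} - 1 a_{n-2}] / D(n).
Since the indicial polynomial factors as (r - r_1)(r - r_2), D(n) = (r_1 + n - r_1)(r_1 + n - r_2) = n(n + 11/6).
Evaluating step by step (a_0 = 1):
  n = 1: D(1) = 1(1 + 11/6) = 17/6; numerator = 2(1) = 2; a_1 = (2)/(17/6) = 12/17
  n = 2: D(2) = 2(2 + 11/6) = 23/3; numerator = 2(12/17) - 1(1) = 7/17; a_2 = (7/17)/(23/3) = 21/391
  n = 3: D(3) = 3(3 + 11/6) = 29/2; numerator = 2(21/391) - 1(12/17) = -234/391; a_3 = (-234/391)/(29/2) = -468/11339
  n = 4: D(4) = 4(4 + 11/6) = 70/3; numerator = 2(-468/11339) - 1(21/391) = -1545/11339; a_4 = (-1545/11339)/(70/3) = -927/158746

r = 1/2; a_0 = 1; a_1 = 12/17; a_2 = 21/391; a_3 = -468/11339; a_4 = -927/158746


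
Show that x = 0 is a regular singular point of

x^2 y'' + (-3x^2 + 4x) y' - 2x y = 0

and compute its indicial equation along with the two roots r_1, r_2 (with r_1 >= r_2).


Divide by x^2 to reach normal form y'' + P_1(x) y' + P_2(x) y = 0 with P_1(x) = -3 + 4/x and P_2(x) = -2/x.
x = 0 is a singular point because the y'-coefficient -3 + 4/x has a pole at x = 0 and the y-coefficient -2/x has a pole at x = 0.
It is a regular singular point because x P_1(x) = p(x) = 4 - 3x and x^2 P_2(x) = q(x) = -2x are polynomials, hence analytic at x = 0.
p(0) = 4,  q(0) = 0.
Indicial equation: r(r-1) + p(0) r + q(0) = 0, i.e. r^2 + (p(0) - 1) r + q(0) = 0, i.e. r^2 + 3 r = 0.
Discriminant: (3)^2 - 4(0) = 9, so r = (-3 ± 3)/2.
Solving: r_1 = 0, r_2 = -3.

indicial: r^2 + 3 r = 0; roots r_1 = 0, r_2 = -3


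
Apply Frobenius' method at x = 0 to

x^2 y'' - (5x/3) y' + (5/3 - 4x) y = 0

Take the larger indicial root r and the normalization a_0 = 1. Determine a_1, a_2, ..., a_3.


Write in Frobenius form y'' + (p(x)/x) y' + (q(x)/x^2) y = 0:
  p(x) = -5/3,  q(x) = 5/3 - 4x.
Indicial equation: r(r-1) + (-5/3) r + (5/3) = 0 -> roots r_1 = 5/3, r_2 = 1.
Take r = r_1 = 5/3. Let y(x) = x^r sum_{n>=0} a_n x^n with a_0 = 1.
Substitute y = x^r sum a_n x^n and match x^{r+n}. The recurrence is
  D(n) a_n - 4 a_{n-1} = 0,  where D(n) = (r+n)(r+n-1) + (-5/3)(r+n) + (5/3).
  a_n = 4 / D(n) * a_{n-1}.
Since the indicial polynomial factors as (r - r_1)(r - r_2), D(n) = (r_1 + n - r_1)(r_1 + n - r_2) = n(n + 2/3).
Evaluating step by step (a_0 = 1):
  n = 1: D(1) = 1(1 + 2/3) = 5/3; numerator = 4(1) = 4; a_1 = (4)/(5/3) = 12/5
  n = 2: D(2) = 2(2 + 2/3) = 16/3; numerator = 4(12/5) = 48/5; a_2 = (48/5)/(16/3) = 9/5
  n = 3: D(3) = 3(3 + 2/3) = 11; numerator = 4(9/5) = 36/5; a_3 = (36/5)/(11) = 36/55

r = 5/3; a_0 = 1; a_1 = 12/5; a_2 = 9/5; a_3 = 36/55


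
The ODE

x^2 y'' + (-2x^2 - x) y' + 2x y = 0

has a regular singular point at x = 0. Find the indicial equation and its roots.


Divide by x^2 to reach normal form y'' + P_1(x) y' + P_2(x) y = 0 with P_1(x) = -2 - 1/x and P_2(x) = 2/x.
x = 0 is a singular point because the y'-coefficient -2 - 1/x has a pole at x = 0 and the y-coefficient 2/x has a pole at x = 0.
It is a regular singular point because x P_1(x) = p(x) = -2x - 1 and x^2 P_2(x) = q(x) = 2x are polynomials, hence analytic at x = 0.
p(0) = -1,  q(0) = 0.
Indicial equation: r(r-1) + p(0) r + q(0) = 0, i.e. r^2 + (p(0) - 1) r + q(0) = 0, i.e. r^2 - 2 r = 0.
Discriminant: (-2)^2 - 4(0) = 4, so r = (2 ± 2)/2.
Solving: r_1 = 2, r_2 = 0.

indicial: r^2 - 2 r = 0; roots r_1 = 2, r_2 = 0


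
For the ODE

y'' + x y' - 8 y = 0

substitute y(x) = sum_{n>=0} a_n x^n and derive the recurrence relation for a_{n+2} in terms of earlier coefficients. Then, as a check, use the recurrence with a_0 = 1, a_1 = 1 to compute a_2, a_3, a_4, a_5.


Substitute y = sum_n a_n x^n.
y''(x) has coefficient (n+2)(n+1) a_{n+2} at x^n;
x y'(x) has coefficient n a_n at x^n (shift);
-8 y(x) has coefficient -8 a_n at x^n.
Matching x^n: (n+2)(n+1) a_{n+2} + (n - 8) a_n = 0.
Thus a_{n+2} = (-n + 8) / ((n+1)(n+2)) * a_n.

Check with a_0 = 1, a_1 = 1 (apply the recurrence for n = 0, 1, 2, 3): a_0 = 1, a_1 = 1, a_2 = 4, a_3 = 7/6, a_4 = 2, a_5 = 7/24.

a_(n+2) = (-n + 8) / ((n+1)(n+2)) * a_n; check: a_0 = 1, a_1 = 1, a_2 = 4, a_3 = 7/6, a_4 = 2, a_5 = 7/24


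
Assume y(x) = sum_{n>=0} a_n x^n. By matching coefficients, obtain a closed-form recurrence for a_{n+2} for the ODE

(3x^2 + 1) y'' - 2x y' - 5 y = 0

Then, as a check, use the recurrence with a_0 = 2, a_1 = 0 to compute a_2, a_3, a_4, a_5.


Substitute y = sum_n a_n x^n.
(1 + 3 x^2) y'' contributes (n+2)(n+1) a_{n+2} + 3 n(n-1) a_n at x^n.
-2 x y'(x) contributes -2 n a_n at x^n.
-5 y(x) contributes -5 a_n at x^n.
Matching x^n: (n+2)(n+1) a_{n+2} + (3 n(n-1) - 2 n - 5) a_n = 0.
Thus a_{n+2} = (-3 n(n-1) + 2 n + 5) / ((n+1)(n+2)) * a_n.

Check with a_0 = 2, a_1 = 0 (apply the recurrence for n = 0, 1, 2, 3): a_0 = 2, a_1 = 0, a_2 = 5, a_3 = 0, a_4 = 5/4, a_5 = 0.

a_(n+2) = (-3 n(n-1) + 2 n + 5) / ((n+1)(n+2)) * a_n; check: a_0 = 2, a_1 = 0, a_2 = 5, a_3 = 0, a_4 = 5/4, a_5 = 0


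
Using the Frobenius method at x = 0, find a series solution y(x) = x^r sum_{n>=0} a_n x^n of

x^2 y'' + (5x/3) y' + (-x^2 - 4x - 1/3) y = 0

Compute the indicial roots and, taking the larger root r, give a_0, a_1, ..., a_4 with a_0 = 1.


Write in Frobenius form y'' + (p(x)/x) y' + (q(x)/x^2) y = 0:
  p(x) = 5/3,  q(x) = -x^2 - 4x - 1/3.
Indicial equation: r(r-1) + (5/3) r + (-1/3) = 0 -> roots r_1 = 1/3, r_2 = -1.
Take r = r_1 = 1/3. Let y(x) = x^r sum_{n>=0} a_n x^n with a_0 = 1.
Substitute y = x^r sum a_n x^n and match x^{r+n}. The recurrence is
  D(n) a_n - 4 a_{n-1} - 1 a_{n-2} = 0,  where D(n) = (r+n)(r+n-1) + (5/3)(r+n) + (-1/3).
  a_n = [4 a_{n-1} + 1 a_{n-2}] / D(n).
Since the indicial polynomial factors as (r - r_1)(r - r_2), D(n) = (r_1 + n - r_1)(r_1 + n - r_2) = n(n + 4/3).
Evaluating step by step (a_0 = 1):
  n = 1: D(1) = 1(1 + 4/3) = 7/3; numerator = 4(1) = 4; a_1 = (4)/(7/3) = 12/7
  n = 2: D(2) = 2(2 + 4/3) = 20/3; numerator = 4(12/7) + 1(1) = 55/7; a_2 = (55/7)/(20/3) = 33/28
  n = 3: D(3) = 3(3 + 4/3) = 13; numerator = 4(33/28) + 1(12/7) = 45/7; a_3 = (45/7)/(13) = 45/91
  n = 4: D(4) = 4(4 + 4/3) = 64/3; numerator = 4(45/91) + 1(33/28) = 1149/364; a_4 = (1149/364)/(64/3) = 3447/23296

r = 1/3; a_0 = 1; a_1 = 12/7; a_2 = 33/28; a_3 = 45/91; a_4 = 3447/23296


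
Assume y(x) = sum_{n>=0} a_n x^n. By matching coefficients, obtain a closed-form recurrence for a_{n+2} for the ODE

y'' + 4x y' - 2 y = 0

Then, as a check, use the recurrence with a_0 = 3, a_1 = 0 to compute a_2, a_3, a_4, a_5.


Substitute y = sum_n a_n x^n.
y''(x) has coefficient (n+2)(n+1) a_{n+2} at x^n;
4 x y'(x) has coefficient 4 n a_n at x^n (shift);
-2 y(x) has coefficient -2 a_n at x^n.
Matching x^n: (n+2)(n+1) a_{n+2} + (4n - 2) a_n = 0.
Thus a_{n+2} = (-4n + 2) / ((n+1)(n+2)) * a_n.

Check with a_0 = 3, a_1 = 0 (apply the recurrence for n = 0, 1, 2, 3): a_0 = 3, a_1 = 0, a_2 = 3, a_3 = 0, a_4 = -3/2, a_5 = 0.

a_(n+2) = (-4n + 2) / ((n+1)(n+2)) * a_n; check: a_0 = 3, a_1 = 0, a_2 = 3, a_3 = 0, a_4 = -3/2, a_5 = 0


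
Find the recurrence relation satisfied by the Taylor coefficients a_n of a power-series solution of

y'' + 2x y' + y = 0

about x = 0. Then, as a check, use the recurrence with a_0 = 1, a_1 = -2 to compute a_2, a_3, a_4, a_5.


Substitute y = sum_n a_n x^n.
y''(x) has coefficient (n+2)(n+1) a_{n+2} at x^n;
2 x y'(x) has coefficient 2 n a_n at x^n (shift);
y(x) has coefficient 1 a_n at x^n.
Matching x^n: (n+2)(n+1) a_{n+2} + (2n + 1) a_n = 0.
Thus a_{n+2} = (-2n - 1) / ((n+1)(n+2)) * a_n.

Check with a_0 = 1, a_1 = -2 (apply the recurrence for n = 0, 1, 2, 3): a_0 = 1, a_1 = -2, a_2 = -1/2, a_3 = 1, a_4 = 5/24, a_5 = -7/20.

a_(n+2) = (-2n - 1) / ((n+1)(n+2)) * a_n; check: a_0 = 1, a_1 = -2, a_2 = -1/2, a_3 = 1, a_4 = 5/24, a_5 = -7/20


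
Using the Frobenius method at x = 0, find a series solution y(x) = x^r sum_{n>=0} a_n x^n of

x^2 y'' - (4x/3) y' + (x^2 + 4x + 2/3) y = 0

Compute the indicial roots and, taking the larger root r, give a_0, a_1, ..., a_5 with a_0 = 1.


Write in Frobenius form y'' + (p(x)/x) y' + (q(x)/x^2) y = 0:
  p(x) = -4/3,  q(x) = x^2 + 4x + 2/3.
Indicial equation: r(r-1) + (-4/3) r + (2/3) = 0 -> roots r_1 = 2, r_2 = 1/3.
Take r = r_1 = 2. Let y(x) = x^r sum_{n>=0} a_n x^n with a_0 = 1.
Substitute y = x^r sum a_n x^n and match x^{r+n}. The recurrence is
  D(n) a_n + 4 a_{n-1} + 1 a_{n-2} = 0,  where D(n) = (r+n)(r+n-1) + (-4/3)(r+n) + (2/3).
  a_n = [-4 a_{n-1} - 1 a_{n-2}] / D(n).
Since the indicial polynomial factors as (r - r_1)(r - r_2), D(n) = (r_1 + n - r_1)(r_1 + n - r_2) = n(n + 5/3).
Evaluating step by step (a_0 = 1):
  n = 1: D(1) = 1(1 + 5/3) = 8/3; numerator = -4(1) = -4; a_1 = (-4)/(8/3) = -3/2
  n = 2: D(2) = 2(2 + 5/3) = 22/3; numerator = -4(-3/2) - 1(1) = 5; a_2 = (5)/(22/3) = 15/22
  n = 3: D(3) = 3(3 + 5/3) = 14; numerator = -4(15/22) - 1(-3/2) = -27/22; a_3 = (-27/22)/(14) = -27/308
  n = 4: D(4) = 4(4 + 5/3) = 68/3; numerator = -4(-27/308) - 1(15/22) = -51/154; a_4 = (-51/154)/(68/3) = -9/616
  n = 5: D(5) = 5(5 + 5/3) = 100/3; numerator = -4(-9/616) - 1(-27/308) = 45/308; a_5 = (45/308)/(100/3) = 27/6160

r = 2; a_0 = 1; a_1 = -3/2; a_2 = 15/22; a_3 = -27/308; a_4 = -9/616; a_5 = 27/6160


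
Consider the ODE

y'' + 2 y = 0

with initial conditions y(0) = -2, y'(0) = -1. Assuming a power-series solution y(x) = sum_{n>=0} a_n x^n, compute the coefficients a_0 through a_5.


Ansatz: y(x) = sum_{n>=0} a_n x^n, so y'(x) = sum_{n>=1} n a_n x^(n-1) and y''(x) = sum_{n>=2} n(n-1) a_n x^(n-2).
Substitute into P(x) y'' + Q(x) y' + R(x) y = 0 with P(x) = 1, Q(x) = 0, R(x) = 2, and match powers of x.
Initial conditions: a_0 = -2, a_1 = -1.
Setting the coefficient of each power of x to zero and solving order by order (substituting the coefficients already found):
  x^0: 2 a_2 + 2 a_0 = 0  ->  2 a_2 = -2 a_0 = 4  ->  a_2 = 2
  x^1: 6 a_3 + 2 a_1 = 0  ->  6 a_3 = -2 a_1 = 2  ->  a_3 = 1/3
  x^2: 12 a_4 + 2 a_2 = 0  ->  12 a_4 = -2 a_2 = -4  ->  a_4 = -1/3
  x^3: 20 a_5 + 2 a_3 = 0  ->  20 a_5 = -2 a_3 = -2/3  ->  a_5 = -1/30
Truncated series: y(x) = -2 - x + 2 x^2 + (1/3) x^3 - (1/3) x^4 - (1/30) x^5 + O(x^6).

a_0 = -2; a_1 = -1; a_2 = 2; a_3 = 1/3; a_4 = -1/3; a_5 = -1/30


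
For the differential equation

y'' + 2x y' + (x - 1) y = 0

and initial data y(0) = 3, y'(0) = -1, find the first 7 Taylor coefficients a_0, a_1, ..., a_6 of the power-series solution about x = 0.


Ansatz: y(x) = sum_{n>=0} a_n x^n, so y'(x) = sum_{n>=1} n a_n x^(n-1) and y''(x) = sum_{n>=2} n(n-1) a_n x^(n-2).
Substitute into P(x) y'' + Q(x) y' + R(x) y = 0 with P(x) = 1, Q(x) = 2x, R(x) = x - 1, and match powers of x.
Initial conditions: a_0 = 3, a_1 = -1.
Setting the coefficient of each power of x to zero and solving order by order (substituting the coefficients already found):
  x^0: 2 a_2 - a_0 = 0  ->  2 a_2 = a_0 = 3  ->  a_2 = 3/2
  x^1: 6 a_3 + a_1 + a_0 = 0  ->  6 a_3 = -a_1 - a_0 = -2  ->  a_3 = -1/3
  x^2: 12 a_4 + 3 a_2 + a_1 = 0  ->  12 a_4 = -3 a_2 - a_1 = -7/2  ->  a_4 = -7/24
  x^3: 20 a_5 + 5 a_3 + a_2 = 0  ->  20 a_5 = -5 a_3 - a_2 = 1/6  ->  a_5 = 1/120
  x^4: 30 a_6 + 7 a_4 + a_3 = 0  ->  30 a_6 = -7 a_4 - a_3 = 19/8  ->  a_6 = 19/240
Truncated series: y(x) = 3 - x + (3/2) x^2 - (1/3) x^3 - (7/24) x^4 + (1/120) x^5 + (19/240) x^6 + O(x^7).

a_0 = 3; a_1 = -1; a_2 = 3/2; a_3 = -1/3; a_4 = -7/24; a_5 = 1/120; a_6 = 19/240


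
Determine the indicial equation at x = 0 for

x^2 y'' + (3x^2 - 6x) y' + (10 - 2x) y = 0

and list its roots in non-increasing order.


Divide by x^2 to reach normal form y'' + P_1(x) y' + P_2(x) y = 0 with P_1(x) = 3 - 6/x and P_2(x) = -2/x + 10/x^2.
x = 0 is a singular point because the y'-coefficient 3 - 6/x has a pole at x = 0 and the y-coefficient -2/x + 10/x^2 has a pole at x = 0.
It is a regular singular point because x P_1(x) = p(x) = 3x - 6 and x^2 P_2(x) = q(x) = 10 - 2x are polynomials, hence analytic at x = 0.
p(0) = -6,  q(0) = 10.
Indicial equation: r(r-1) + p(0) r + q(0) = 0, i.e. r^2 + (p(0) - 1) r + q(0) = 0, i.e. r^2 - 7 r + 10 = 0.
Discriminant: (-7)^2 - 4(10) = 9, so r = (7 ± 3)/2.
Solving: r_1 = 5, r_2 = 2.

indicial: r^2 - 7 r + 10 = 0; roots r_1 = 5, r_2 = 2


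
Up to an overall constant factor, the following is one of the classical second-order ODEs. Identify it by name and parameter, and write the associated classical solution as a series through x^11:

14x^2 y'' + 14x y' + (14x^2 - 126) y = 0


All three coefficients share the factor 14; dividing through by 14 gives  x^2 y'' + x y' + (x^2 - 9) y = 0.
This matches the Bessel equation x^2 y'' + x y' + (x^2 - nu^2) y = 0 with nu^2 = 9, so nu = 3; the solution bounded at x = 0 is J_3(x).
Frobenius at x = 0: indicial roots ±nu; for r = nu the recurrence k(k + 2nu) c_k = -c_{k-2} gives the standard series J_nu(x) = sum_{k>=0} (-1)^k / (k! (k+nu)!) (x/2)^(2k+nu). Evaluate the first 5 terms:
  k = 0: (-1)^0 / (0! * 3! * 2^3) x^3 = 1/(1*6*8) x^3 = (1/48) x^3
  k = 1: (-1)^1 / (1! * 4! * 2^5) x^5 = -1/(1*24*32) x^5 = (-1/768) x^5
  k = 2: (-1)^2 / (2! * 5! * 2^7) x^7 = 1/(2*120*128) x^7 = (1/30720) x^7
  k = 3: (-1)^3 / (3! * 6! * 2^9) x^9 = -1/(6*720*512) x^9 = (-1/2211840) x^9
  k = 4: (-1)^4 / (4! * 7! * 2^11) x^11 = 1/(24*5040*2048) x^11 = (1/247726080) x^11
Hence J_3(x) = x^11/247726080 - x^9/2211840 + x^7/30720 - x^5/768 + x^3/48 + ....

J_3(x); series = x^11/247726080 - x^9/2211840 + x^7/30720 - x^5/768 + x^3/48


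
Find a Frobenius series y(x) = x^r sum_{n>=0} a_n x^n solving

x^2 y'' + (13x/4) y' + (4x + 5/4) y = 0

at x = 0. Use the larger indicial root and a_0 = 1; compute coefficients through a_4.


Write in Frobenius form y'' + (p(x)/x) y' + (q(x)/x^2) y = 0:
  p(x) = 13/4,  q(x) = 4x + 5/4.
Indicial equation: r(r-1) + (13/4) r + (5/4) = 0 -> roots r_1 = -1, r_2 = -5/4.
Take r = r_1 = -1. Let y(x) = x^r sum_{n>=0} a_n x^n with a_0 = 1.
Substitute y = x^r sum a_n x^n and match x^{r+n}. The recurrence is
  D(n) a_n + 4 a_{n-1} = 0,  where D(n) = (r+n)(r+n-1) + (13/4)(r+n) + (5/4).
  a_n = -4 / D(n) * a_{n-1}.
Since the indicial polynomial factors as (r - r_1)(r - r_2), D(n) = (r_1 + n - r_1)(r_1 + n - r_2) = n(n + 1/4).
Evaluating step by step (a_0 = 1):
  n = 1: D(1) = 1(1 + 1/4) = 5/4; numerator = -4(1) = -4; a_1 = (-4)/(5/4) = -16/5
  n = 2: D(2) = 2(2 + 1/4) = 9/2; numerator = -4(-16/5) = 64/5; a_2 = (64/5)/(9/2) = 128/45
  n = 3: D(3) = 3(3 + 1/4) = 39/4; numerator = -4(128/45) = -512/45; a_3 = (-512/45)/(39/4) = -2048/1755
  n = 4: D(4) = 4(4 + 1/4) = 17; numerator = -4(-2048/1755) = 8192/1755; a_4 = (8192/1755)/(17) = 8192/29835

r = -1; a_0 = 1; a_1 = -16/5; a_2 = 128/45; a_3 = -2048/1755; a_4 = 8192/29835


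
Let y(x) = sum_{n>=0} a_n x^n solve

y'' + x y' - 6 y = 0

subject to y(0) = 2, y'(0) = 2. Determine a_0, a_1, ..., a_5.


Ansatz: y(x) = sum_{n>=0} a_n x^n, so y'(x) = sum_{n>=1} n a_n x^(n-1) and y''(x) = sum_{n>=2} n(n-1) a_n x^(n-2).
Substitute into P(x) y'' + Q(x) y' + R(x) y = 0 with P(x) = 1, Q(x) = x, R(x) = -6, and match powers of x.
Initial conditions: a_0 = 2, a_1 = 2.
Setting the coefficient of each power of x to zero and solving order by order (substituting the coefficients already found):
  x^0: 2 a_2 - 6 a_0 = 0  ->  2 a_2 = 6 a_0 = 12  ->  a_2 = 6
  x^1: 6 a_3 - 5 a_1 = 0  ->  6 a_3 = 5 a_1 = 10  ->  a_3 = 5/3
  x^2: 12 a_4 - 4 a_2 = 0  ->  12 a_4 = 4 a_2 = 24  ->  a_4 = 2
  x^3: 20 a_5 - 3 a_3 = 0  ->  20 a_5 = 3 a_3 = 5  ->  a_5 = 1/4
Truncated series: y(x) = 2 + 2 x + 6 x^2 + (5/3) x^3 + 2 x^4 + (1/4) x^5 + O(x^6).

a_0 = 2; a_1 = 2; a_2 = 6; a_3 = 5/3; a_4 = 2; a_5 = 1/4


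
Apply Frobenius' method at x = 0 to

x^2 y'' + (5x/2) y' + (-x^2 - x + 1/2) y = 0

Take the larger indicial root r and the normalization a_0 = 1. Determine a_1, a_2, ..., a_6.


Write in Frobenius form y'' + (p(x)/x) y' + (q(x)/x^2) y = 0:
  p(x) = 5/2,  q(x) = -x^2 - x + 1/2.
Indicial equation: r(r-1) + (5/2) r + (1/2) = 0 -> roots r_1 = -1/2, r_2 = -1.
Take r = r_1 = -1/2. Let y(x) = x^r sum_{n>=0} a_n x^n with a_0 = 1.
Substitute y = x^r sum a_n x^n and match x^{r+n}. The recurrence is
  D(n) a_n - 1 a_{n-1} - 1 a_{n-2} = 0,  where D(n) = (r+n)(r+n-1) + (5/2)(r+n) + (1/2).
  a_n = [1 a_{n-1} + 1 a_{n-2}] / D(n).
Since the indicial polynomial factors as (r - r_1)(r - r_2), D(n) = (r_1 + n - r_1)(r_1 + n - r_2) = n(n + 1/2).
Evaluating step by step (a_0 = 1):
  n = 1: D(1) = 1(1 + 1/2) = 3/2; numerator = 1(1) = 1; a_1 = (1)/(3/2) = 2/3
  n = 2: D(2) = 2(2 + 1/2) = 5; numerator = 1(2/3) + 1(1) = 5/3; a_2 = (5/3)/(5) = 1/3
  n = 3: D(3) = 3(3 + 1/2) = 21/2; numerator = 1(1/3) + 1(2/3) = 1; a_3 = (1)/(21/2) = 2/21
  n = 4: D(4) = 4(4 + 1/2) = 18; numerator = 1(2/21) + 1(1/3) = 3/7; a_4 = (3/7)/(18) = 1/42
  n = 5: D(5) = 5(5 + 1/2) = 55/2; numerator = 1(1/42) + 1(2/21) = 5/42; a_5 = (5/42)/(55/2) = 1/231
  n = 6: D(6) = 6(6 + 1/2) = 39; numerator = 1(1/231) + 1(1/42) = 13/462; a_6 = (13/462)/(39) = 1/1386

r = -1/2; a_0 = 1; a_1 = 2/3; a_2 = 1/3; a_3 = 2/21; a_4 = 1/42; a_5 = 1/231; a_6 = 1/1386
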